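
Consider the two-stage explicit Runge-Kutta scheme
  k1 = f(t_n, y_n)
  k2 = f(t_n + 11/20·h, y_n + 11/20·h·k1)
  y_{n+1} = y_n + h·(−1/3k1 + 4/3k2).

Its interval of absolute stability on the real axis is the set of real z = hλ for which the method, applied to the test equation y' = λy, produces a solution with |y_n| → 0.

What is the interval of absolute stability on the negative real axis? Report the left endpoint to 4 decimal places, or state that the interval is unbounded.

(-1.3636, 0).

Test eqn y'=λy, z=hλ:
  k1=λy_n ⇒ h·k1=z·y_n;  k2=λ(1+11/20z)y_n ⇒ h·k2=z(1+11/20z)y_n
  y_{n+1}/y_n = 1 − 1/3z + 4/3z(1+11/20z) = 1 + z + 11/15z²
  ⇒ R(z) = 1 + z + 11/15z².

Need |R(x)|<1, x<0.
x=-1.31: |R|=0.9485
R=1: x+11/15x²=0 ⇒ x=−15/11=-1.3636; min R=1−1/(4·11/15)=0.6591>−1
Confirm numerically:
  x=-1.210: |R|=0.86367 <1
  x=-1.102: |R|=0.78856 <1
  x=-0.924: |R|=0.70210 <1
  x=-1.902: |R|=1.75091 >1
  x=-1.759: |R|=1.50999 >1
  x=-1.425: |R|=1.06412 >1
So |R|<1 on (-1.3636, 0).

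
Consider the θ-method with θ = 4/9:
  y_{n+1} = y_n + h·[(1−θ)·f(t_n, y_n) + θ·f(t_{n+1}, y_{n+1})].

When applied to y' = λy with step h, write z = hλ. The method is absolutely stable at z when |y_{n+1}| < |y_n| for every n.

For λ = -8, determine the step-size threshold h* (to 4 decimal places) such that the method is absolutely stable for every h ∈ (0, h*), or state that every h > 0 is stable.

(-18.0000,0); λ=-8 ⇒ h* = (18)/8 = 2.2500.

With y'=λy (z=hλ):
  y_{n+1} = y_n + z·[5/9·y_n + 4/9·y_{n+1}] ⇒ (1 − 4/9z)y_{n+1} = (1 + 5/9z)y_n
  ⇒ R(z) = (1 + 5/9z)/(1 − 4/9z).

Find x<0 with |R(x)|<1.
x=-1.44: |R|=0.1220
R=−1: 1+5/9x = −1+4/9x ⇒ -1/9x=2 ⇒ x=2/(-1/9)=-18.0000
Confirm numerically:
  x=-17.209: |R|=0.98984 <1
  x=-16.454: |R|=0.97934 <1
  x=-12.935: |R|=0.91661 <1
  x=-18.536: |R|=1.00645 >1
  x=-18.369: |R|=1.00447 >1
Stable set (-18.0000, 0).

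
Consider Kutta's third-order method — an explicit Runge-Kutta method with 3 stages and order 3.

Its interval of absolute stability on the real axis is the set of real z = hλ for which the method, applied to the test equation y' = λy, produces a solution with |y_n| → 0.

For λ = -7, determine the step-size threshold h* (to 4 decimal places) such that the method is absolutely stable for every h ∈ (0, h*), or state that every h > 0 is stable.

(-2.5127,0); λ=-7 ⇒ h* = 0.3590.

With y'=λy (z=hλ):
  order 3, 3-stage ⇒ R(z)=1+z+z^2/2+z^3/6
  (e.g. R(-1.16)=0.25265, |R|=0.25265)

Find x<0 with |R(x)|<1.
x=-1.16: |R|=0.2527
|R(-1.95)|=0.2846 |R(-1.24)|=0.2110 |R(-0.53)|=0.5856
Bisect:
  x_lo=-3.2864 |R|=2.8019  x_hi=-0.1143 |R|=0.8920
  mid=-1.70035 |R|=0.07410 →hi
  mid=-2.49337 |R|=0.96842 →hi
  mid=-2.88987 |R|=1.73658 →lo
  mid=-2.69162 |R|=1.31926 →lo
  mid=-2.59249 |R|=1.13601 →lo
  mid=-2.54293 |R|=1.05032 →lo
  mid=-2.51815 |R|=1.00890 →lo
  mid=-2.50576 |R|=0.98854 →hi
  mid=-2.51195 |R|=0.99870 →hi
  ...
  [-2.51292,-2.51273] ⇒ x*=-2.5127
Stable set (-2.5127, 0).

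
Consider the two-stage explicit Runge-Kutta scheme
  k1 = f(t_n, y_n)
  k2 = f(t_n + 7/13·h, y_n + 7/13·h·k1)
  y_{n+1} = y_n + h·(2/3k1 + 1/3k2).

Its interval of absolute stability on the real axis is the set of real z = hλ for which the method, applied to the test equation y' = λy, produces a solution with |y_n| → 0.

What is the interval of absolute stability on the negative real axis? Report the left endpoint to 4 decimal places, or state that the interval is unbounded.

Set f=λy, z=hλ:
  k1=λy_n ⇒ h·k1=z·y_n;  k2=λ(1+7/13z)y_n ⇒ h·k2=z(1+7/13z)y_n
  y_{n+1}/y_n = 1 + 2/3z + 1/3z(1+7/13z) = 1 + z + 7/39z²
  ⇒ R(z) = 1 + z + 7/39z².

Need |R(x)|<1, x<0.
x=-0.79: |R|=0.3220
R=1: x+7/39x²=0 ⇒ x=−39/7=-5.5714; min R=1−1/(4·7/39)=-0.3929>−1
Confirm numerically:
  x=-4.381: |R|=0.06393 <1
  x=-4.345: |R|=0.04354 <1
  x=-2.707: |R|=0.39175 <1
  x=-2.233: |R|=0.33803 <1
  x=-6.003: |R|=1.46500 >1
  x=-5.926: |R|=1.37714 >1
So |R|<1 on (-5.5714, 0).

(-5.5714, 0).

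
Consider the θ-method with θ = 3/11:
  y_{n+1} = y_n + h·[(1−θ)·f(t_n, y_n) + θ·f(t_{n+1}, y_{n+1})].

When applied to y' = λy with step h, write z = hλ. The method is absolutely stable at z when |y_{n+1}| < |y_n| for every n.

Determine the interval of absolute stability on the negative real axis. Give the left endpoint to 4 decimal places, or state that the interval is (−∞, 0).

Set f=λy, z=hλ:
  y_{n+1} = y_n + z·[8/11·y_n + 3/11·y_{n+1}] ⇒ (1 − 3/11z)y_{n+1} = (1 + 8/11z)y_n
  Hence R(z) = (1 + 8/11z)/(1 − 3/11z).

Boundary: |R(x)|=1, x<0.
x=-1.33: |R|=0.0240
R=−1: 1+8/11x = −1+3/11x ⇒ -5/11x=2 ⇒ x=2/(-5/11)=-4.4000
Confirm numerically:
  x=-4.067: |R|=0.92824 <1
  x=-3.518: |R|=0.79540 <1
  x=-2.334: |R|=0.42617 <1
  x=-1.958: |R|=0.27640 <1
  x=-4.958: |R|=1.10783 >1
  x=-4.567: |R|=1.03380 >1
So |R|<1 on (-4.4000, 0).

z∈(-4.4000,0).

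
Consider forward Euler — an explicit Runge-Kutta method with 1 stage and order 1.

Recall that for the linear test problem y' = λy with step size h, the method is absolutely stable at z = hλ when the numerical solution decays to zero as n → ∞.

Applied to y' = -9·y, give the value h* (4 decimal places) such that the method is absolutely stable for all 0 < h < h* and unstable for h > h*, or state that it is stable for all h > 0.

Set f=λy, z=hλ:
  order 1, 1-stage ⇒ R(z)=1+z
  (e.g. R(-1)=0.00000, |R|=0.00000)

Solve |R(x)|<1 on ℝ⁻.
x=-1: |R|=0.0000
|R(-1.65)|=0.6500 |R(-1.2)|=0.2000 |R(-0.66)|=0.3400
Bisect:
  x_lo=-2.6851 |R|=1.6851  x_hi=-0.1673 |R|=0.8327
  mid=-1.42622 |R|=0.42622 →hi
  mid=-2.05566 |R|=1.05566 →lo
  mid=-1.74094 |R|=0.74094 →hi
  mid=-1.89830 |R|=0.89830 →hi
  mid=-1.97698 |R|=0.97698 →hi
  mid=-2.01632 |R|=1.01632 →lo
  mid=-1.99665 |R|=0.99665 →hi
  ...
  [-2.00004,-1.99988] ⇒ x*=-2.0000
Interval (-2.0000, 0).

(-2.0000,0); λ=-9 ⇒ h* = 0.2222.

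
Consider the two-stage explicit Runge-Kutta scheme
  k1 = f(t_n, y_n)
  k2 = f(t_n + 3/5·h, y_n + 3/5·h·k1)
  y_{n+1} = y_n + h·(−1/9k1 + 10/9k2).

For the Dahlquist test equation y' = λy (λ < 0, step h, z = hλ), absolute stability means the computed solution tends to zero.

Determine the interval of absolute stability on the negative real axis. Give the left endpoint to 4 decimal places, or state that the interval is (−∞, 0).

Set f=λy, z=hλ:
  k1=λy_n ⇒ h·k1=z·y_n;  k2=λ(1+3/5z)y_n ⇒ h·k2=z(1+3/5z)y_n
  y_{n+1}/y_n = 1 − 1/9z + 10/9z(1+3/5z) = 1 + z + 2/3z²
  R(z) = 1 + z + 2/3z².

Find x<0 with |R(x)|<1.
x=-1.23: |R|=0.7786
R=1: x+2/3x²=0 ⇒ x=−3/2=-1.5000; min R=1−1/(4·2/3)=0.6250>−1
Confirm numerically:
  x=-1.349: |R|=0.86420 <1
  x=-1.244: |R|=0.78769 <1
  x=-0.793: |R|=0.62623 <1
  x=-2.064: |R|=1.77606 >1
  x=-1.922: |R|=1.54072 >1
  x=-1.740: |R|=1.27840 >1
Interval (-1.5000, 0).

(-1.5000, 0).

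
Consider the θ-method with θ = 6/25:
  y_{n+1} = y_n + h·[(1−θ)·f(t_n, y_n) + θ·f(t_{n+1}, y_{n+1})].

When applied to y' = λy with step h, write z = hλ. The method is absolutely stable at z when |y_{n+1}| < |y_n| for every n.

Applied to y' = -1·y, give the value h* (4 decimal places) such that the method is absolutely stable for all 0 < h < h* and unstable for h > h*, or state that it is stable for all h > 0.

(-3.8462,0); λ=-1 ⇒ h* = (50/13)/1 = 3.8462.

Set f=λy, z=hλ:
  y_{n+1} = y_n + z·[19/25·y_n + 6/25·y_{n+1}] ⇒ (1 − 6/25z)y_{n+1} = (1 + 19/25z)y_n
  R(z) = (1 + 19/25z)/(1 − 6/25z).

Need |R(x)|<1, x<0.
x=-1.46: |R|=0.0812
R=−1: 1+19/25x = −1+6/25x ⇒ -13/25x=2 ⇒ x=2/(-13/25)=-3.8462
Confirm numerically:
  x=-3.590: |R|=0.92845 <1
  x=-3.448: |R|=0.88671 <1
  x=-2.900: |R|=0.70991 <1
  x=-4.221: |R|=1.09683 >1
  x=-4.061: |R|=1.05658 >1
  x=-3.984: |R|=1.03664 >1
Stable set (-3.8462, 0).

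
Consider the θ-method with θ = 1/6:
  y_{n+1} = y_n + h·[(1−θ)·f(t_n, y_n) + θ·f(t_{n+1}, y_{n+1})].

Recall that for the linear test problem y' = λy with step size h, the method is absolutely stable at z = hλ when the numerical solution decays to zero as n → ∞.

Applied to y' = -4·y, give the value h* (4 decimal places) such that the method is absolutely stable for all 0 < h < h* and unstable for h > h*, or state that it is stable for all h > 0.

(-3.0000,0); λ=-4 ⇒ h* = (3)/4 = 0.7500.

Set f=λy, z=hλ:
  y_{n+1} = y_n + z·[5/6·y_n + 1/6·y_{n+1}] ⇒ (1 − 1/6z)y_{n+1} = (1 + 5/6z)y_n
  ⇒ R(z) = (1 + 5/6z)/(1 − 1/6z).

Find x<0 with |R(x)|<1.
x=-0.64: |R|=0.4217
R=−1: 1+5/6x = −1+1/6x ⇒ -2/3x=2 ⇒ x=2/(-2/3)=-3.0000
Confirm numerically:
  x=-2.559: |R|=0.79390 <1
  x=-1.863: |R|=0.42159 <1
  x=-1.758: |R|=0.35963 <1
  x=-1.497: |R|=0.19808 <1
  x=-3.471: |R|=1.19892 >1
  x=-3.379: |R|=1.16164 >1
Stable set (-3.0000, 0).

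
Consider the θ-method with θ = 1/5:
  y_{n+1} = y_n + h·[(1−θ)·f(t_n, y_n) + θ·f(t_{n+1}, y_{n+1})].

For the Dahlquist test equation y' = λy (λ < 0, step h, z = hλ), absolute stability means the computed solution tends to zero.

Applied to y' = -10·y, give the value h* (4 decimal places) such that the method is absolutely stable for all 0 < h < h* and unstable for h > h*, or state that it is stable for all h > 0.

(-3.3333,0); λ=-10 ⇒ h* = (10/3)/10 = 0.3333.

With y'=λy (z=hλ):
  y_{n+1} = y_n + z·[4/5·y_n + 1/5·y_{n+1}] ⇒ (1 − 1/5z)y_{n+1} = (1 + 4/5z)y_n
  Hence R(z) = (1 + 4/5z)/(1 − 1/5z).

Solve |R(x)|<1 on ℝ⁻.
x=-1.64: |R|=0.2349
R=−1: 1+4/5x = −1+1/5x ⇒ -3/5x=2 ⇒ x=2/(-3/5)=-3.3333
Confirm numerically:
  x=-2.709: |R|=0.75704 <1
  x=-1.998: |R|=0.42755 <1
  x=-1.969: |R|=0.41268 <1
  x=-1.396: |R|=0.09131 <1
  x=-3.873: |R|=1.18246 >1
  x=-3.834: |R|=1.17002 >1
Stable set (-3.3333, 0).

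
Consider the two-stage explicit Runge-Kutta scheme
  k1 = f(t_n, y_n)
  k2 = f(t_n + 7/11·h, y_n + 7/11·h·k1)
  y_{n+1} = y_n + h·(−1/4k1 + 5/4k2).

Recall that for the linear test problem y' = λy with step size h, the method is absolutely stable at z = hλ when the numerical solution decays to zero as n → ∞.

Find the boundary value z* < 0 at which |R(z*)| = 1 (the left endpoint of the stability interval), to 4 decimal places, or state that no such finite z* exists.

On y'=λy, z=hλ:
  k1=λy_n ⇒ h·k1=z·y_n;  k2=λ(1+7/11z)y_n ⇒ h·k2=z(1+7/11z)y_n
  y_{n+1}/y_n = 1 − 1/4z + 5/4z(1+7/11z) = 1 + z + 35/44z²
  Hence R(z) = 1 + z + 35/44z².

Find x<0 with |R(x)|<1.
x=-0.79: |R|=0.7064
R=1: x+35/44x²=0 ⇒ x=−44/35=-1.2571; min R=1−1/(4·35/44)=0.6857>−1
Confirm numerically:
  x=-1.229: |R|=0.97249 <1
  x=-1.100: |R|=0.86250 <1
  x=-0.880: |R|=0.73600 <1
  x=-0.511: |R|=0.69671 <1
  x=-1.809: |R|=1.79411 >1
  x=-1.659: |R|=1.53031 >1
  x=-1.588: |R|=1.41793 >1
So |R|<1 on (-1.2571, 0).

z* = -1.2571.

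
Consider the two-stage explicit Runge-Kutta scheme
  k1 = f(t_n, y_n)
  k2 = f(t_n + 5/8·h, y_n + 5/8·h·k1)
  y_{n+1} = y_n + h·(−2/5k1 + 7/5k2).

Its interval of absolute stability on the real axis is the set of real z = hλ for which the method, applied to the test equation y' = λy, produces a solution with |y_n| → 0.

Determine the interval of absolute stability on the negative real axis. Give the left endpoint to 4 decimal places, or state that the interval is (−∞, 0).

Test eqn y'=λy, z=hλ:
  k1=λy_n ⇒ h·k1=z·y_n;  k2=λ(1+5/8z)y_n ⇒ h·k2=z(1+5/8z)y_n
  y_{n+1}/y_n = 1 − 2/5z + 7/5z(1+5/8z) = 1 + z + 7/8z²
  ⇒ R(z) = 1 + z + 7/8z².

Solve |R(x)|<1 on ℝ⁻.
x=-1.52: |R|=1.5016
R=1: x+7/8x²=0 ⇒ x=−8/7=-1.1429; min R=1−1/(4·7/8)=0.7143>−1
Confirm numerically:
  x=-0.859: |R|=0.78665 <1
  x=-0.498: |R|=0.71900 <1
  x=-0.483: |R|=0.72113 <1
  x=-1.644: |R|=1.72089 >1
  x=-1.480: |R|=1.43660 >1
  x=-1.195: |R|=1.05452 >1
Stable set (-1.1429, 0).

(-1.1429, 0).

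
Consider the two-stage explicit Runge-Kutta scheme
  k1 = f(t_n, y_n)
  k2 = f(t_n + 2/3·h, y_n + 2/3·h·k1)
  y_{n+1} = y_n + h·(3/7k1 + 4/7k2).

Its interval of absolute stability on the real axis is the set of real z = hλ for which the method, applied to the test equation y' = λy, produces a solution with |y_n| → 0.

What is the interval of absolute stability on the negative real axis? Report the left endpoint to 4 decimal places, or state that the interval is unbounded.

With y'=λy (z=hλ):
  k1=λy_n ⇒ h·k1=z·y_n;  k2=λ(1+2/3z)y_n ⇒ h·k2=z(1+2/3z)y_n
  y_{n+1}/y_n = 1 + 3/7z + 4/7z(1+2/3z) = 1 + z + 8/21z²
  ⇒ R(z) = 1 + z + 8/21z².

Boundary: |R(x)|=1, x<0.
x=-1.54: |R|=0.3635
R=1: x+8/21x²=0 ⇒ x=−21/8=-2.6250; min R=1−1/(4·8/21)=0.3438>−1
Confirm numerically:
  x=-2.526: |R|=0.90473 <1
  x=-2.475: |R|=0.85857 <1
  x=-1.298: |R|=0.34383 <1
  x=-2.953: |R|=1.36898 >1
  x=-2.799: |R|=1.18553 >1
Stable set (-2.6250, 0).

(-2.6250, 0).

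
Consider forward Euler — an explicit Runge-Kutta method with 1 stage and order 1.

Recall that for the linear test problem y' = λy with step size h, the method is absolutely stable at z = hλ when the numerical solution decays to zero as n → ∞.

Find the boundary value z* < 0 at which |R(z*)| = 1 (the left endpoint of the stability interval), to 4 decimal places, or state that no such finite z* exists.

On y'=λy, z=hλ:
  order 1, 1-stage ⇒ R(z)=1+z
  (e.g. R(-1.47)=-0.47000, |R|=0.47000)

Solve |R(x)|<1 on ℝ⁻.
x=-1.47: |R|=0.4700
|R(-1.17)|=0.1700 |R(-1.09)|=0.0900 |R(-0.56)|=0.4400
Bisect:
  x_lo=-2.7774 |R|=1.7774  x_hi=-0.3363 |R|=0.6637
  mid=-1.55682 |R|=0.55682 →hi
  mid=-2.16709 |R|=1.16709 →lo
  mid=-1.86196 |R|=0.86196 →hi
  mid=-2.01452 |R|=1.01452 →lo
  mid=-1.93824 |R|=0.93824 →hi
  mid=-1.97638 |R|=0.97638 →hi
  mid=-1.99545 |R|=0.99545 →hi
  mid=-2.00499 |R|=1.00499 →lo
  ...
  [-2.00007,-1.99992] ⇒ x*=-2.0000
Stable set (-2.0000, 0).

z* = -2.0000.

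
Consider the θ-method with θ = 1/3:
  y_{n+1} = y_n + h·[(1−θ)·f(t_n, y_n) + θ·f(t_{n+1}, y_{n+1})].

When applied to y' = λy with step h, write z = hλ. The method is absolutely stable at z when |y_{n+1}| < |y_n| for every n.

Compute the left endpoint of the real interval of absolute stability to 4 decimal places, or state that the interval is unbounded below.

With y'=λy (z=hλ):
  y_{n+1} = y_n + z·[2/3·y_n + 1/3·y_{n+1}] ⇒ (1 − 1/3z)y_{n+1} = (1 + 2/3z)y_n
  ⇒ R(z) = (1 + 2/3z)/(1 − 1/3z).

Find x<0 with |R(x)|<1.
x=-0.49: |R|=0.5788
R=−1: 1+2/3x = −1+1/3x ⇒ -1/3x=2 ⇒ x=2/(-1/3)=-6.0000
Confirm numerically:
  x=-4.114: |R|=0.73489 <1
  x=-2.964: |R|=0.49095 <1
  x=-2.717: |R|=0.42575 <1
  x=-6.320: |R|=1.03433 >1
  x=-6.210: |R|=1.02280 >1
Stable set (-6.0000, 0).

left endpoint -6.0000.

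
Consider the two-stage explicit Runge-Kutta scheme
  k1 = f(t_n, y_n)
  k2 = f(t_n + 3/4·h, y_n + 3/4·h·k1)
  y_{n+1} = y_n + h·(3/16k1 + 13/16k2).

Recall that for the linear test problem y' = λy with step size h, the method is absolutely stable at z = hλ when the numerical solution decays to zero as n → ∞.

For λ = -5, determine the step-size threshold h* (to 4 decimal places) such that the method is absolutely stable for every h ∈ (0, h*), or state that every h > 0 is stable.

Test eqn y'=λy, z=hλ:
  k1=λy_n ⇒ h·k1=z·y_n;  k2=λ(1+3/4z)y_n ⇒ h·k2=z(1+3/4z)y_n
  y_{n+1}/y_n = 1 + 3/16z + 13/16z(1+3/4z) = 1 + z + 39/64z²
  so R(z) = 1 + z + 39/64z².

Find x<0 with |R(x)|<1.
x=-1.48: |R|=0.8548
R=1: x+39/64x²=0 ⇒ x=−64/39=-1.6410; min R=1−1/(4·39/64)=0.5897>−1
Confirm numerically:
  x=-1.585: |R|=0.94589 <1
  x=-0.919: |R|=0.59565 <1
  x=-0.814: |R|=0.58977 <1
  x=-2.216: |R|=1.77643 >1
  x=-1.872: |R|=1.26348 >1
So |R|<1 on (-1.6410, 0).

(-1.6410,0); λ=-5 ⇒ h* = (64/39)/5 = 0.3282.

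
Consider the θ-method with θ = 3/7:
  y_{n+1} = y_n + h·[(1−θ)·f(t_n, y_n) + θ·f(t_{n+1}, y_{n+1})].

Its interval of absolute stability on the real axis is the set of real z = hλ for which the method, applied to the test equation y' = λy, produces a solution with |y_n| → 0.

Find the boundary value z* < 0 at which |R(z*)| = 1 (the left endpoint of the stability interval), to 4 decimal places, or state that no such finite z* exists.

left endpoint -14.0000.

On y'=λy, z=hλ:
  y_{n+1} = y_n + z·[4/7·y_n + 3/7·y_{n+1}] ⇒ (1 − 3/7z)y_{n+1} = (1 + 4/7z)y_n
  R(z) = (1 + 4/7z)/(1 − 3/7z).

Solve |R(x)|<1 on ℝ⁻.
x=-0.48: |R|=0.6019
R=−1: 1+4/7x = −1+3/7x ⇒ -1/7x=2 ⇒ x=2/(-1/7)=-14.0000
Confirm numerically:
  x=-10.718: |R|=0.91618 <1
  x=-6.888: |R|=0.74291 <1
  x=-5.949: |R|=0.67598 <1
  x=-14.495: |R|=1.00980 >1
  x=-14.430: |R|=1.00855 >1
So |R|<1 on (-14.0000, 0).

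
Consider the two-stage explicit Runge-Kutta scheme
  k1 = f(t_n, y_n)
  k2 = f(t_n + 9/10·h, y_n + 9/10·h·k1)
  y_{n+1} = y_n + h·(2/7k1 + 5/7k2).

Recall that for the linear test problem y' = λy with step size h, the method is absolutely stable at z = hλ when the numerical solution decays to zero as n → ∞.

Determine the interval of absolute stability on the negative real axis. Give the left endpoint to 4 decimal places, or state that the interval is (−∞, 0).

z∈(-1.5556,0).

Set f=λy, z=hλ:
  k1=λy_n ⇒ h·k1=z·y_n;  k2=λ(1+9/10z)y_n ⇒ h·k2=z(1+9/10z)y_n
  y_{n+1}/y_n = 1 + 2/7z + 5/7z(1+9/10z) = 1 + z + 9/14z²
  ⇒ R(z) = 1 + z + 9/14z².

Solve |R(x)|<1 on ℝ⁻.
x=-0.53: |R|=0.6506
R=1: x+9/14x²=0 ⇒ x=−14/9=-1.5556; min R=1−1/(4·9/14)=0.6111>−1
Confirm numerically:
  x=-1.393: |R|=0.85443 <1
  x=-1.359: |R|=0.82828 <1
  x=-1.151: |R|=0.70066 <1
  x=-0.724: |R|=0.61297 <1
  x=-2.064: |R|=1.67463 >1
  x=-1.872: |R|=1.38082 >1
  x=-1.647: |R|=1.09682 >1
Stable set (-1.5556, 0).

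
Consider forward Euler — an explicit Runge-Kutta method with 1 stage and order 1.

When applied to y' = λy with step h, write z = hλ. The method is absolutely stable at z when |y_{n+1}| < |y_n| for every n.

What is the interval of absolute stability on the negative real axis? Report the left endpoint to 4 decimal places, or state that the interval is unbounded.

Set f=λy, z=hλ:
  order 1, 1-stage ⇒ R(z)=1+z
  (e.g. R(-0.87)=0.13000, |R|=0.13000)

Boundary: |R(x)|=1, x<0.
x=-0.87: |R|=0.1300
|R(-1.63)|=0.6300 |R(-1.27)|=0.2700 |R(-1.16)|=0.1600
Bisect:
  x_lo=-2.6908 |R|=1.6908  x_hi=-0.1286 |R|=0.8714
  mid=-1.40970 |R|=0.40970 →hi
  mid=-2.05023 |R|=1.05023 →lo
  mid=-1.72997 |R|=0.72997 →hi
  mid=-1.89010 |R|=0.89010 →hi
  mid=-1.97017 |R|=0.97017 →hi
  mid=-2.01020 |R|=1.01020 →lo
  mid=-1.99018 |R|=0.99018 →hi
  mid=-2.00019 |R|=1.00019 →lo
  mid=-1.99519 |R|=0.99519 →hi
  ...
  [-2.00004,-1.99988] ⇒ x*=-2.0000
Interval (-2.0000, 0).

z∈(-2.0000,0).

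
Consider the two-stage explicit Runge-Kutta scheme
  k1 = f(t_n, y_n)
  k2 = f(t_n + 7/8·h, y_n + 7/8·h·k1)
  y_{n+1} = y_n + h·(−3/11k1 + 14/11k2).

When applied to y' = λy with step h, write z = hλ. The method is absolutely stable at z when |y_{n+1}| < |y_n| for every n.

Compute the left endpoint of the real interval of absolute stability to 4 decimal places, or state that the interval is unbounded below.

With y'=λy (z=hλ):
  k1=λy_n ⇒ h·k1=z·y_n;  k2=λ(1+7/8z)y_n ⇒ h·k2=z(1+7/8z)y_n
  y_{n+1}/y_n = 1 − 3/11z + 14/11z(1+7/8z) = 1 + z + 49/44z²
  R(z) = 1 + z + 49/44z².

Find x<0 with |R(x)|<1.
x=-0.99: |R|=1.1015
R=1: x+49/44x²=0 ⇒ x=−44/49=-0.8980; min R=1−1/(4·49/44)=0.7755>−1
Confirm numerically:
  x=-0.660: |R|=0.82510 <1
  x=-0.608: |R|=0.80367 <1
  x=-0.605: |R|=0.80262 <1
  x=-0.435: |R|=0.77573 <1
  x=-1.270: |R|=1.52618 >1
  x=-1.257: |R|=1.50260 >1
  x=-1.197: |R|=1.39863 >1
So |R|<1 on (-0.8980, 0).

left endpoint -0.8980.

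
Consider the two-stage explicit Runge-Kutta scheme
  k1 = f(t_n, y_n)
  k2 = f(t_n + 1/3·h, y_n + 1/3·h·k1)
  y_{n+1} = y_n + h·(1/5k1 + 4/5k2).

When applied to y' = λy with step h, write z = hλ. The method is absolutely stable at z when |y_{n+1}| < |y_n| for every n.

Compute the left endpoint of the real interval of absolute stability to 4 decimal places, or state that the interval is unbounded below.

z* = -3.7500.

On y'=λy, z=hλ:
  k1=λy_n ⇒ h·k1=z·y_n;  k2=λ(1+1/3z)y_n ⇒ h·k2=z(1+1/3z)y_n
  y_{n+1}/y_n = 1 + 1/5z + 4/5z(1+1/3z) = 1 + z + 4/15z²
  so R(z) = 1 + z + 4/15z².

Boundary: |R(x)|=1, x<0.
x=-1.21: |R|=0.1804
R=1: x+4/15x²=0 ⇒ x=−15/4=-3.7500; min R=1−1/(4·4/15)=0.0625>−1
Confirm numerically:
  x=-3.538: |R|=0.79999 <1
  x=-2.416: |R|=0.14055 <1
  x=-1.634: |R|=0.07799 <1
  x=-4.276: |R|=1.59978 >1
  x=-4.225: |R|=1.53517 >1
  x=-3.799: |R|=1.04964 >1
Stable set (-3.7500, 0).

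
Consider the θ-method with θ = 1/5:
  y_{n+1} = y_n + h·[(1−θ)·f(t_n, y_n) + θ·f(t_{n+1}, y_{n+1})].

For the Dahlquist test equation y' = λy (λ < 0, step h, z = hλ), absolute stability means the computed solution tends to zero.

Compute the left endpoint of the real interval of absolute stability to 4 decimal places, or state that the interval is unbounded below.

left endpoint -3.3333.

On y'=λy, z=hλ:
  y_{n+1} = y_n + z·[4/5·y_n + 1/5·y_{n+1}] ⇒ (1 − 1/5z)y_{n+1} = (1 + 4/5z)y_n
  R(z) = (1 + 4/5z)/(1 − 1/5z).

Need |R(x)|<1, x<0.
x=-0.96: |R|=0.1946
R=−1: 1+4/5x = −1+1/5x ⇒ -3/5x=2 ⇒ x=2/(-3/5)=-3.3333
Confirm numerically:
  x=-2.795: |R|=0.79282 <1
  x=-2.375: |R|=0.61017 <1
  x=-1.401: |R|=0.09436 <1
  x=-3.605: |R|=1.09471 >1
  x=-3.518: |R|=1.06504 >1
Stable set (-3.3333, 0).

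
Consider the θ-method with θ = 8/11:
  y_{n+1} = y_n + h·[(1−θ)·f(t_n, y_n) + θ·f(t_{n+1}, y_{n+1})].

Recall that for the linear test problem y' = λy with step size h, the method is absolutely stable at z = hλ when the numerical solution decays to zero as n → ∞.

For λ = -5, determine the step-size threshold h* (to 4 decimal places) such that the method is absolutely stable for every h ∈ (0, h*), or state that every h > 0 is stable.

interval (−∞, 0). Any h>0 works for λ=-5.

On y'=λy, z=hλ:
  y_{n+1} = y_n + z·[3/11·y_n + 8/11·y_{n+1}] ⇒ (1 − 8/11z)y_{n+1} = (1 + 3/11z)y_n
  Hence R(z) = (1 + 3/11z)/(1 − 8/11z).

Solve |R(x)|<1 on ℝ⁻.
x=-1.6: |R|=0.2605
x=-2: |R|=0.1852
x=-10: |R|=0.2088
x=-100: |R|=0.3564
θ=8/11≥1/2 ⇒ |1+3/11x|<|1−8/11x| ∀x<0 ⇒ interval (−∞,0).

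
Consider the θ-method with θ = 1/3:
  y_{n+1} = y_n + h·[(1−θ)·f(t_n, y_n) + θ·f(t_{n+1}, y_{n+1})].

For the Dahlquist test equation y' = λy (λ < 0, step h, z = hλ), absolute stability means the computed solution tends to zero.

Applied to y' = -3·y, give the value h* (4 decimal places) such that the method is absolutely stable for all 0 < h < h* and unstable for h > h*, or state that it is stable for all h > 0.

On y'=λy, z=hλ:
  y_{n+1} = y_n + z·[2/3·y_n + 1/3·y_{n+1}] ⇒ (1 − 1/3z)y_{n+1} = (1 + 2/3z)y_n
  Hence R(z) = (1 + 2/3z)/(1 − 1/3z).

Need |R(x)|<1, x<0.
x=-0.92: |R|=0.2959
R=−1: 1+2/3x = −1+1/3x ⇒ -1/3x=2 ⇒ x=2/(-1/3)=-6.0000
Confirm numerically:
  x=-5.840: |R|=0.98190 <1
  x=-4.839: |R|=0.85189 <1
  x=-3.382: |R|=0.58978 <1
  x=-3.142: |R|=0.53468 <1
  x=-6.261: |R|=1.02818 >1
  x=-6.121: |R|=1.01327 >1
So |R|<1 on (-6.0000, 0).

(-6.0000,0); λ=-3 ⇒ h* = (6)/3 = 2.0000.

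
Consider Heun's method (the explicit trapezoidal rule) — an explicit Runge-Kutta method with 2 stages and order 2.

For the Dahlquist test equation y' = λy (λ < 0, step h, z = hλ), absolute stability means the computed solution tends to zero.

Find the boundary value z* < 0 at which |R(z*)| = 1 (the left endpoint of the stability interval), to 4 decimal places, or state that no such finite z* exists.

z* = -2.0000.

Set f=λy, z=hλ:
  order 2, 2-stage ⇒ R(z)=1+z+z^2/2
  (e.g. R(-1.69)=0.73805, |R|=0.73805)

Need |R(x)|<1, x<0.
x=-1.69: |R|=0.7380
|R(-1.26)|=0.5338 |R(-1.21)|=0.5221 |R(-1.09)|=0.5040
Bisect:
  x_lo=-2.6202 |R|=1.8125  x_hi=-0.3514 |R|=0.7104
  mid=-1.48576 |R|=0.61798 →hi
  mid=-2.05296 |R|=1.05436 →lo
  mid=-1.76936 |R|=0.79596 →hi
  mid=-1.91116 |R|=0.91511 →hi
  mid=-1.98206 |R|=0.98222 →hi
  mid=-2.01751 |R|=1.01766 →lo
  mid=-1.99979 |R|=0.99979 →hi
  mid=-2.00865 |R|=1.00869 →lo
  mid=-2.00422 |R|=1.00423 →lo
  ...
  [-2.00006,-1.99993] ⇒ x*=-2.0000
So |R|<1 on (-2.0000, 0).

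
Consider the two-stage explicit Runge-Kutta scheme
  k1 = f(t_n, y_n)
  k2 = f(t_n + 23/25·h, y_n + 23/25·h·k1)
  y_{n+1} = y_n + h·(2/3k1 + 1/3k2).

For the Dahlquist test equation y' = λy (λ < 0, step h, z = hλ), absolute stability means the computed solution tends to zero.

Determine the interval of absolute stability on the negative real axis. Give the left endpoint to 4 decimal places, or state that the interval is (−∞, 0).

Test eqn y'=λy, z=hλ:
  k1=λy_n ⇒ h·k1=z·y_n;  k2=λ(1+23/25z)y_n ⇒ h·k2=z(1+23/25z)y_n
  y_{n+1}/y_n = 1 + 2/3z + 1/3z(1+23/25z) = 1 + z + 23/75z²
  ⇒ R(z) = 1 + z + 23/75z².

Find x<0 with |R(x)|<1.
x=-0.61: |R|=0.5041
R=1: x+23/75x²=0 ⇒ x=−75/23=-3.2609; min R=1−1/(4·23/75)=0.1848>−1
Confirm numerically:
  x=-2.485: |R|=0.40874 <1
  x=-1.739: |R|=0.18840 <1
  x=-1.336: |R|=0.21137 <1
  x=-1.309: |R|=0.21647 <1
  x=-3.797: |R|=1.62428 >1
  x=-3.313: |R|=1.05296 >1
Interval (-3.2609, 0).

(-3.2609, 0).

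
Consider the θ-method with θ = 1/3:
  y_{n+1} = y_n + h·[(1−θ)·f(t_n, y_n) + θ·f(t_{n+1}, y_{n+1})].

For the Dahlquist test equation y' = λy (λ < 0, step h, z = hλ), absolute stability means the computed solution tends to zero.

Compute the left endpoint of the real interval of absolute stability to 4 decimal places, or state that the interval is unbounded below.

z* = -6.0000.

Set f=λy, z=hλ:
  y_{n+1} = y_n + z·[2/3·y_n + 1/3·y_{n+1}] ⇒ (1 − 1/3z)y_{n+1} = (1 + 2/3z)y_n
  Hence R(z) = (1 + 2/3z)/(1 − 1/3z).

Find x<0 with |R(x)|<1.
x=-1.35: |R|=0.0690
R=−1: 1+2/3x = −1+1/3x ⇒ -1/3x=2 ⇒ x=2/(-1/3)=-6.0000
Confirm numerically:
  x=-5.860: |R|=0.98420 <1
  x=-5.213: |R|=0.90418 <1
  x=-4.358: |R|=0.77684 <1
  x=-3.191: |R|=0.54628 <1
  x=-6.504: |R|=1.05303 >1
  x=-6.317: |R|=1.03402 >1
  x=-6.081: |R|=1.00892 >1
Stable set (-6.0000, 0).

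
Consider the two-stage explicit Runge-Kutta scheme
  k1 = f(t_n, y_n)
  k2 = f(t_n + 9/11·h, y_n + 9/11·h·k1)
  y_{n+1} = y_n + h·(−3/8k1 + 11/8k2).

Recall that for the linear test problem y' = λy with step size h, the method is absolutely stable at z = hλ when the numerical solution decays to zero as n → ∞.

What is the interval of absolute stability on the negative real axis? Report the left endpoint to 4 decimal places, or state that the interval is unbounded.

Test eqn y'=λy, z=hλ:
  k1=λy_n ⇒ h·k1=z·y_n;  k2=λ(1+9/11z)y_n ⇒ h·k2=z(1+9/11z)y_n
  y_{n+1}/y_n = 1 − 3/8z + 11/8z(1+9/11z) = 1 + z + 9/8z²
  Hence R(z) = 1 + z + 9/8z².

Need |R(x)|<1, x<0.
x=-0.63: |R|=0.8165
R=1: x+9/8x²=0 ⇒ x=−8/9=-0.8889; min R=1−1/(4·9/8)=0.7778>−1
Confirm numerically:
  x=-0.748: |R|=0.88144 <1
  x=-0.695: |R|=0.84840 <1
  x=-0.533: |R|=0.78660 <1
  x=-0.500: |R|=0.78125 <1
  x=-1.461: |R|=1.94034 >1
  x=-1.389: |R|=1.78149 >1
  x=-1.381: |R|=1.76456 >1
So |R|<1 on (-0.8889, 0).

(-0.8889, 0).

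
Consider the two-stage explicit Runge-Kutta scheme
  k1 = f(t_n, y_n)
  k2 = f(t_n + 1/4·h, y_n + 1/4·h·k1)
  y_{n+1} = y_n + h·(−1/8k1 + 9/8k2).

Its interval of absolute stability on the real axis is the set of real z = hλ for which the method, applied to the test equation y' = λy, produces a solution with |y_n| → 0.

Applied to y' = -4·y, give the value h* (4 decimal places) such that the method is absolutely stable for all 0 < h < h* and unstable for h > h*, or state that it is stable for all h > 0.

(-3.5556,0); λ=-4 ⇒ h* = (32/9)/4 = 0.8889.

On y'=λy, z=hλ:
  k1=λy_n ⇒ h·k1=z·y_n;  k2=λ(1+1/4z)y_n ⇒ h·k2=z(1+1/4z)y_n
  y_{n+1}/y_n = 1 − 1/8z + 9/8z(1+1/4z) = 1 + z + 9/32z²
  so R(z) = 1 + z + 9/32z².

Need |R(x)|<1, x<0.
x=-1.62: |R|=0.1181
R=1: x+9/32x²=0 ⇒ x=−32/9=-3.5556; min R=1−1/(4·9/32)=0.1111>−1
Confirm numerically:
  x=-2.668: |R|=0.33400 <1
  x=-2.447: |R|=0.23707 <1
  x=-2.035: |R|=0.12972 <1
  x=-3.978: |R|=1.47264 >1
  x=-3.690: |R|=1.13953 >1
Interval (-3.5556, 0).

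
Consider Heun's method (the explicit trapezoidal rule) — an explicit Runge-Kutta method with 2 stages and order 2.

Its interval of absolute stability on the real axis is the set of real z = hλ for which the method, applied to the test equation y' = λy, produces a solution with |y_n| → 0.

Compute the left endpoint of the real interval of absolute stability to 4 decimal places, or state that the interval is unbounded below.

left endpoint -2.0000.

Set f=λy, z=hλ:
  order 2, 2-stage ⇒ R(z)=1+z+z^2/2
  (e.g. R(-0.57)=0.59245, |R|=0.59245)

Boundary: |R(x)|=1, x<0.
x=-0.57: |R|=0.5924
|R(-2.35)|=1.4113 |R(-1.78)|=0.8042 |R(-0.91)|=0.5041
Bisect:
  x_lo=-2.6153 |R|=1.8046  x_hi=-0.0753 |R|=0.9275
  mid=-1.34534 |R|=0.55963 →hi
  mid=-1.98033 |R|=0.98052 →hi
  mid=-2.29783 |R|=1.34218 →lo
  mid=-2.13908 |R|=1.14875 →lo
  mid=-2.05971 |R|=1.06149 →lo
  mid=-2.02002 |R|=1.02022 →lo
  mid=-2.00018 |R|=1.00018 →lo
  mid=-1.99025 |R|=0.99030 →hi
  mid=-1.99521 |R|=0.99523 →hi
  ...
  [-2.00002,-1.99986] ⇒ x*=-2.0000
So |R|<1 on (-2.0000, 0).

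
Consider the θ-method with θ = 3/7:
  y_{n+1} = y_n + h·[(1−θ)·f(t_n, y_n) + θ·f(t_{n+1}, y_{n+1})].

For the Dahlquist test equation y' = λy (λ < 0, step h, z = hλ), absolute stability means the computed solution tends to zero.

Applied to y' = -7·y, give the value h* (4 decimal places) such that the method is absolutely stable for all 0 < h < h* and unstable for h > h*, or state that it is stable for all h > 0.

(-14.0000,0); λ=-7 ⇒ h* = (14)/7 = 2.0000.

Set f=λy, z=hλ:
  y_{n+1} = y_n + z·[4/7·y_n + 3/7·y_{n+1}] ⇒ (1 − 3/7z)y_{n+1} = (1 + 4/7z)y_n
  so R(z) = (1 + 4/7z)/(1 − 3/7z).

Find x<0 with |R(x)|<1.
x=-0.54: |R|=0.5615
R=−1: 1+4/7x = −1+3/7x ⇒ -1/7x=2 ⇒ x=2/(-1/7)=-14.0000
Confirm numerically:
  x=-13.190: |R|=0.98261 <1
  x=-12.305: |R|=0.96140 <1
  x=-12.214: |R|=0.95908 <1
  x=-7.257: |R|=0.76563 <1
  x=-14.426: |R|=1.00847 >1
  x=-14.322: |R|=1.00644 >1
Stable set (-14.0000, 0).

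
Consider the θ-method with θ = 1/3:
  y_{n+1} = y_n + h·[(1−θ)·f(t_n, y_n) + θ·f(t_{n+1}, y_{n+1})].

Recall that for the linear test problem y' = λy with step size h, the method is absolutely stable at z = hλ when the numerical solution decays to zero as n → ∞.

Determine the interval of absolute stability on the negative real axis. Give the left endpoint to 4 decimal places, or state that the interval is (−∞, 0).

Set f=λy, z=hλ:
  y_{n+1} = y_n + z·[2/3·y_n + 1/3·y_{n+1}] ⇒ (1 − 1/3z)y_{n+1} = (1 + 2/3z)y_n
  so R(z) = (1 + 2/3z)/(1 − 1/3z).

Boundary: |R(x)|=1, x<0.
x=-1.73: |R|=0.0973
R=−1: 1+2/3x = −1+1/3x ⇒ -1/3x=2 ⇒ x=2/(-1/3)=-6.0000
Confirm numerically:
  x=-5.543: |R|=0.94651 <1
  x=-5.052: |R|=0.88227 <1
  x=-2.855: |R|=0.46285 <1
  x=-6.468: |R|=1.04943 >1
  x=-6.242: |R|=1.02618 >1
Interval (-6.0000, 0).

z∈(-6.0000,0).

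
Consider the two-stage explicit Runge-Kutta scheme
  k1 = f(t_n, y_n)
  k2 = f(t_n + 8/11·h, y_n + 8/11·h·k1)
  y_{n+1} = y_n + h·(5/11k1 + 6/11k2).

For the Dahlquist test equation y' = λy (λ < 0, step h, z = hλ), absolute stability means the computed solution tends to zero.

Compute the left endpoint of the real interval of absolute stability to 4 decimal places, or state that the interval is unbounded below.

z* = -2.5208.

On y'=λy, z=hλ:
  k1=λy_n ⇒ h·k1=z·y_n;  k2=λ(1+8/11z)y_n ⇒ h·k2=z(1+8/11z)y_n
  y_{n+1}/y_n = 1 + 5/11z + 6/11z(1+8/11z) = 1 + z + 48/121z²
  ⇒ R(z) = 1 + z + 48/121z².

Boundary: |R(x)|=1, x<0.
x=-1.67: |R|=0.4363
R=1: x+48/121x²=0 ⇒ x=−121/48=-2.5208; min R=1−1/(4·48/121)=0.3698>−1
Confirm numerically:
  x=-2.224: |R|=0.73812 <1
  x=-1.764: |R|=0.47039 <1
  x=-1.591: |R|=0.41314 <1
  x=-2.932: |R|=1.47823 >1
  x=-2.808: |R|=1.31988 >1
  x=-2.699: |R|=1.19076 >1
Stable set (-2.5208, 0).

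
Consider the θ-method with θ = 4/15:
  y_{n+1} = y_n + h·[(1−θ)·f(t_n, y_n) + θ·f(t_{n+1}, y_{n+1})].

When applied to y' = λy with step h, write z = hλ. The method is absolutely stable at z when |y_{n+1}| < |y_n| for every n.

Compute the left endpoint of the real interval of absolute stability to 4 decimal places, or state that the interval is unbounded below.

Set f=λy, z=hλ:
  y_{n+1} = y_n + z·[11/15·y_n + 4/15·y_{n+1}] ⇒ (1 − 4/15z)y_{n+1} = (1 + 11/15z)y_n
  Hence R(z) = (1 + 11/15z)/(1 − 4/15z).

Find x<0 with |R(x)|<1.
x=-0.55: |R|=0.5203
R=−1: 1+11/15x = −1+4/15x ⇒ -7/15x=2 ⇒ x=2/(-7/15)=-4.2857
Confirm numerically:
  x=-3.443: |R|=0.79497 <1
  x=-2.725: |R|=0.57819 <1
  x=-2.669: |R|=0.55924 <1
  x=-4.794: |R|=1.10411 >1
  x=-4.520: |R|=1.04958 >1
  x=-4.351: |R|=1.01410 >1
Stable set (-4.2857, 0).

z* = -4.2857.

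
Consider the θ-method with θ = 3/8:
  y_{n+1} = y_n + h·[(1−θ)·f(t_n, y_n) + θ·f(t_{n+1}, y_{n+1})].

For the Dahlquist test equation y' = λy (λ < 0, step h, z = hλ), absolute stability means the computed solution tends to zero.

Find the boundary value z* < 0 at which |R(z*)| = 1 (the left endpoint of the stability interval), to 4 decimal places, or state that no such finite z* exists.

Set f=λy, z=hλ:
  y_{n+1} = y_n + z·[5/8·y_n + 3/8·y_{n+1}] ⇒ (1 − 3/8z)y_{n+1} = (1 + 5/8z)y_n
  so R(z) = (1 + 5/8z)/(1 − 3/8z).

Boundary: |R(x)|=1, x<0.
x=-1.61: |R|=0.0039
R=−1: 1+5/8x = −1+3/8x ⇒ -1/4x=2 ⇒ x=2/(-1/4)=-8.0000
Confirm numerically:
  x=-5.365: |R|=0.78128 <1
  x=-4.253: |R|=0.63900 <1
  x=-3.550: |R|=0.52279 <1
  x=-8.192: |R|=1.01179 >1
  x=-8.070: |R|=1.00435 >1
So |R|<1 on (-8.0000, 0).

z* = -8.0000.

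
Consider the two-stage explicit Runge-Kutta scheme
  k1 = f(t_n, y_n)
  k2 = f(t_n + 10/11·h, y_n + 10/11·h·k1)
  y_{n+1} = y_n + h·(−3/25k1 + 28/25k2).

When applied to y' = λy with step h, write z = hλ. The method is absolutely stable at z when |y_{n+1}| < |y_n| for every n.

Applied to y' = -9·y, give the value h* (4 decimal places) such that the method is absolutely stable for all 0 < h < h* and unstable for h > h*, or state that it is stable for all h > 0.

(-0.9821,0); λ=-9 ⇒ h* = (55/56)/9 = 0.1091.

Test eqn y'=λy, z=hλ:
  k1=λy_n ⇒ h·k1=z·y_n;  k2=λ(1+10/11z)y_n ⇒ h·k2=z(1+10/11z)y_n
  y_{n+1}/y_n = 1 − 3/25z + 28/25z(1+10/11z) = 1 + z + 56/55z²
  R(z) = 1 + z + 56/55z².

Solve |R(x)|<1 on ℝ⁻.
x=-1.45: |R|=1.6907
R=1: x+56/55x²=0 ⇒ x=−55/56=-0.9821; min R=1−1/(4·56/55)=0.7545>−1
Confirm numerically:
  x=-0.790: |R|=0.84545 <1
  x=-0.490: |R|=0.75447 <1
  x=-0.485: |R|=0.75450 <1
  x=-1.055: |R|=1.07826 >1
  x=-1.009: |R|=1.02759 >1
So |R|<1 on (-0.9821, 0).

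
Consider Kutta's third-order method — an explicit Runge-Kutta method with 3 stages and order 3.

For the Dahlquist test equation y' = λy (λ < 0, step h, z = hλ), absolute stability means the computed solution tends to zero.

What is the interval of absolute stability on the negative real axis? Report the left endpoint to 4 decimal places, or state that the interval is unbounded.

Set f=λy, z=hλ:
  order 3, 3-stage ⇒ R(z)=1+z+z^2/2+z^3/6
  (e.g. R(-1.53)=0.04352, |R|=0.04352)

Need |R(x)|<1, x<0.
x=-1.53: |R|=0.0435
|R(-1.44)|=0.0991 |R(-0.84)|=0.4140 |R(-0.79)|=0.4399
Bisect:
  x_lo=-2.9577 |R|=1.8961  x_hi=-0.2203 |R|=0.8022
  mid=-1.58901 |R|=0.00477 →hi
  mid=-2.27336 |R|=0.64746 →hi
  mid=-2.61554 |R|=1.17718 →lo
  mid=-2.44445 |R|=0.89118 →hi
  mid=-2.52999 |R|=1.02858 →lo
  mid=-2.48722 |R|=0.95852 →hi
  mid=-2.50861 |R|=0.99321 →hi
  mid=-2.51930 |R|=1.01081 →lo
  ...
  [-2.51278,-2.51262] ⇒ x*=-2.5127
Interval (-2.5127, 0).

(-2.5127, 0).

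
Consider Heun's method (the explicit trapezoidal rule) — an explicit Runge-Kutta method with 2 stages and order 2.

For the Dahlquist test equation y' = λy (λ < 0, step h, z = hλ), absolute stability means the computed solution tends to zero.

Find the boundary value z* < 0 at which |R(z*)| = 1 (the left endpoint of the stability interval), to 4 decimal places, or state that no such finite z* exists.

z* = -2.0000.

Set f=λy, z=hλ:
  order 2, 2-stage ⇒ R(z)=1+z+z^2/2
  (e.g. R(-1.63)=0.69845, |R|=0.69845)

Solve |R(x)|<1 on ℝ⁻.
x=-1.63: |R|=0.6985
|R(-2.35)|=1.4113 |R(-2.04)|=1.0408 |R(-1.93)|=0.9325
Bisect:
  x_lo=-2.6014 |R|=1.7823  x_hi=-0.2759 |R|=0.7622
  mid=-1.43865 |R|=0.59621 →hi
  mid=-2.02004 |R|=1.02024 →lo
  mid=-1.72935 |R|=0.76597 →hi
  mid=-1.87469 |R|=0.88254 →hi
  mid=-1.94737 |R|=0.94875 →hi
  mid=-1.98370 |R|=0.98384 →hi
  mid=-2.00187 |R|=1.00187 →lo
  mid=-1.99279 |R|=0.99281 →hi
  mid=-1.99733 |R|=0.99733 →hi
  mid=-1.99960 |R|=0.99960 →hi
  ...
  [-2.00003,-1.99989] ⇒ x*=-2.0000
Stable set (-2.0000, 0).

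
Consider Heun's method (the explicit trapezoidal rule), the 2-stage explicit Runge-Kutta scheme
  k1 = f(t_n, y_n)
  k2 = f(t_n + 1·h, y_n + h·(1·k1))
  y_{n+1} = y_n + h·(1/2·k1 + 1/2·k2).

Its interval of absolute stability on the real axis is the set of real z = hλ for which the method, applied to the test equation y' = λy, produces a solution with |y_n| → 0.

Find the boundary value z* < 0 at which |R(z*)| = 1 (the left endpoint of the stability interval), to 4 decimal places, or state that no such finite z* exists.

With y'=λy (z=hλ):
  order 2, 2-stage ⇒ R(z)=1+z+z^2/2
  (e.g. R(-0.39)=0.68605, |R|=0.68605)

Boundary: |R(x)|=1, x<0.
x=-0.39: |R|=0.6861
|R(-2.03)|=1.0304 |R(-0.72)|=0.5392
Bisect:
  x_lo=-2.3726 |R|=1.4421  x_hi=-0.0587 |R|=0.9430
  mid=-1.21568 |R|=0.52326 →hi
  mid=-1.79417 |R|=0.81535 →hi
  mid=-2.08341 |R|=1.08689 →lo
  mid=-1.93879 |R|=0.94066 →hi
  mid=-2.01110 |R|=1.01116 →lo
  mid=-1.97494 |R|=0.97526 →hi
  mid=-1.99302 |R|=0.99304 →hi
  mid=-2.00206 |R|=1.00206 →lo
  mid=-1.99754 |R|=0.99754 →hi
  ...
  [-2.00008,-1.99994] ⇒ x*=-2.0000
So |R|<1 on (-2.0000, 0).

z* = -2.0000.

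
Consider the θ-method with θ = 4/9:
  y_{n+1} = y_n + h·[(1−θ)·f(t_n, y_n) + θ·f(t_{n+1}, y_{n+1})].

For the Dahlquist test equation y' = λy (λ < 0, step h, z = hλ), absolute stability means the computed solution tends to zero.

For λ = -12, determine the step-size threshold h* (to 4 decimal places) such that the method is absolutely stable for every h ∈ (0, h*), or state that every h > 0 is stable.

Test eqn y'=λy, z=hλ:
  y_{n+1} = y_n + z·[5/9·y_n + 4/9·y_{n+1}] ⇒ (1 − 4/9z)y_{n+1} = (1 + 5/9z)y_n
  R(z) = (1 + 5/9z)/(1 − 4/9z).

Solve |R(x)|<1 on ℝ⁻.
x=-0.43: |R|=0.6390
R=−1: 1+5/9x = −1+4/9x ⇒ -1/9x=2 ⇒ x=2/(-1/9)=-18.0000
Confirm numerically:
  x=-16.125: |R|=0.97449 <1
  x=-16.004: |R|=0.97266 <1
  x=-12.735: |R|=0.91216 <1
  x=-18.490: |R|=1.00591 >1
  x=-18.201: |R|=1.00246 >1
Interval (-18.0000, 0).

(-18.0000,0); λ=-12 ⇒ h* = (18)/12 = 1.5000.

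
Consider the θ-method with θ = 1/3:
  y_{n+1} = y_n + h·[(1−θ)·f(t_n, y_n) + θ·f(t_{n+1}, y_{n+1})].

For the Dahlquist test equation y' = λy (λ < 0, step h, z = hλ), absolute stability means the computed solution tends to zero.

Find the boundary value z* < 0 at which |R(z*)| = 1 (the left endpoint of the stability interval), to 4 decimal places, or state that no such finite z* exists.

z* = -6.0000.

Set f=λy, z=hλ:
  y_{n+1} = y_n + z·[2/3·y_n + 1/3·y_{n+1}] ⇒ (1 − 1/3z)y_{n+1} = (1 + 2/3z)y_n
  R(z) = (1 + 2/3z)/(1 − 1/3z).

Solve |R(x)|<1 on ℝ⁻.
x=-1.12: |R|=0.1845
R=−1: 1+2/3x = −1+1/3x ⇒ -1/3x=2 ⇒ x=2/(-1/3)=-6.0000
Confirm numerically:
  x=-4.346: |R|=0.77484 <1
  x=-3.416: |R|=0.59726 <1
  x=-3.338: |R|=0.57999 <1
  x=-2.790: |R|=0.44560 <1
  x=-6.519: |R|=1.05452 >1
  x=-6.444: |R|=1.04701 >1
So |R|<1 on (-6.0000, 0).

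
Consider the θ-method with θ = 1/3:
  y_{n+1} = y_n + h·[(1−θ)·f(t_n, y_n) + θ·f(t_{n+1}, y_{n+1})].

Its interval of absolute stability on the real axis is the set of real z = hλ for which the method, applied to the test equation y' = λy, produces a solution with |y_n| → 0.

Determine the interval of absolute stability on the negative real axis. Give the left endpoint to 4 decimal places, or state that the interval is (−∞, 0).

On y'=λy, z=hλ:
  y_{n+1} = y_n + z·[2/3·y_n + 1/3·y_{n+1}] ⇒ (1 − 1/3z)y_{n+1} = (1 + 2/3z)y_n
  so R(z) = (1 + 2/3z)/(1 − 1/3z).

Boundary: |R(x)|=1, x<0.
x=-0.84: |R|=0.3437
R=−1: 1+2/3x = −1+1/3x ⇒ -1/3x=2 ⇒ x=2/(-1/3)=-6.0000
Confirm numerically:
  x=-4.604: |R|=0.81641 <1
  x=-4.237: |R|=0.75639 <1
  x=-3.097: |R|=0.52386 <1
  x=-2.846: |R|=0.46049 <1
  x=-6.466: |R|=1.04923 >1
  x=-6.148: |R|=1.01618 >1
Interval (-6.0000, 0).

(-6.0000, 0).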